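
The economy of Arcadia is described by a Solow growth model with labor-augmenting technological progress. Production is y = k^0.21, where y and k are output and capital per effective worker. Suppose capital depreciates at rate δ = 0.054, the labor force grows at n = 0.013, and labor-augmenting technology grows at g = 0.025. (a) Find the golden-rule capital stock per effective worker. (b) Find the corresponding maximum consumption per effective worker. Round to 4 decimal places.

(a) k_gold ≈ 2.8426; (b) c_gold ≈ 0.9838

Break-even investment rate: n + g + δ = 0.013 + 0.025 + 0.054 = 0.092.
Setting f'(k) = n+g+δ gives 0.21·k^(0.21−1) = 0.092, hence k_gold = (0.21/0.092)^(1/0.79) ≈ 2.8426.
y_gold = 2.8426^0.21 ≈ 1.2453; c_gold = y_gold − 0.092·k_gold ≈ 0.9838.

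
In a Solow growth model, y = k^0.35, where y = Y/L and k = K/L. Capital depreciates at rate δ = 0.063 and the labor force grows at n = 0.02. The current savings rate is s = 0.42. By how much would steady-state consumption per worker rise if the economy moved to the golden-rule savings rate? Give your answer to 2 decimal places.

Δc ≈ 0.02

n + δ = 0.02 + 0.063 = 0.083.
Current steady state (s = 0.42): k* = (0.42/0.083)^(1/0.65) ≈ 12.1155, y* = 12.1155^0.35 ≈ 2.3942, c* = (1−0.42)·2.3942 ≈ 1.3887.
Setting f'(k) = n+δ gives 0.35·k^(0.35−1) = 0.083, hence k_gold = (0.35/0.083)^(1/0.65) ≈ 9.1521.
y_gold = 9.1521^0.35 ≈ 2.1704, c_gold = y_gold − 0.083·k_gold ≈ 1.4107.
Gain: Δc = 1.4107 − 1.3887 ≈ 0.0221.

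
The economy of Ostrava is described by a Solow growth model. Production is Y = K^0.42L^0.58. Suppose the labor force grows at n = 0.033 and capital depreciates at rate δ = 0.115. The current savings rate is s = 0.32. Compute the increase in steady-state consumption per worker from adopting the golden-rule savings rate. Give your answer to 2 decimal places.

Δc ≈ 0.05

The effective depreciation rate is n + δ = 0.033 + 0.115 = 0.148.
Current steady state (s = 0.32): k* = (0.32/0.148)^(1/0.58) ≈ 3.7791, y* = 3.7791^0.42 ≈ 1.7479, c* = (1−0.32)·1.7479 ≈ 1.1885.
Golden rule sets MPK = n+δ: 0.42·k^(0.42−1) = 0.148, so k_gold = (0.42/0.148)^(1/0.58) ≈ 6.0397.
y_gold = 6.0397^0.42 ≈ 2.1283, c_gold = y_gold − 0.148·k_gold ≈ 1.2344.
Gain: Δc = 1.2344 − 1.1885 ≈ 0.0459.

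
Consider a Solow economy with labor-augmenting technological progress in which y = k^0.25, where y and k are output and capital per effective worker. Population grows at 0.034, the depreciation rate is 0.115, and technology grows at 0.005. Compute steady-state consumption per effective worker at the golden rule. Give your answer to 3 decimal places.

n + g + δ = 0.034 + 0.005 + 0.115 = 0.154.
At the golden rule the marginal product of capital equals n+g+δ: 0.25·k^(0.25−1) = 0.154. Solving, k_gold = (0.25/0.154)^(1/0.75) ≈ 1.9079.
y_gold = 1.9079^0.25 ≈ 1.1753.
c_gold = y_gold − (n+g+δ)·k_gold = 1.1753 − 0.154·1.9079 ≈ 0.8815.

c_gold ≈ 0.881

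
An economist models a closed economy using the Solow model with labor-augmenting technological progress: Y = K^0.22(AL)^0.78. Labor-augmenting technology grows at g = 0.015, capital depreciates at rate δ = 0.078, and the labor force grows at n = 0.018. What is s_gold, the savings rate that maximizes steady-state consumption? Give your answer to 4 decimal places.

s_gold = 0.2200

n + g + δ = 0.018 + 0.015 + 0.078 = 0.111.
At the golden rule MPK = n+g+δ, and in any Cobb-Douglas steady state s = (n+g+δ)·k/y = MPK·k/y = capital's share 0.22.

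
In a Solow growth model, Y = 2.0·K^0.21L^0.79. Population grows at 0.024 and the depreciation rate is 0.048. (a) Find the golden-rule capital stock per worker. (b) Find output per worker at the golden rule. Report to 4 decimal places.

(a) k_gold ≈ 9.3221; (b) y_gold ≈ 3.1962

The effective depreciation rate is n + δ = 0.024 + 0.048 = 0.072.
Golden rule sets MPK = n+δ: 0.21·2.0·k^(0.21−1) = 0.072, so k_gold = (0.21·2.0/0.072)^(1/0.79) ≈ 9.3221.
y_gold = 2.0·9.3221^0.21 ≈ 3.1962.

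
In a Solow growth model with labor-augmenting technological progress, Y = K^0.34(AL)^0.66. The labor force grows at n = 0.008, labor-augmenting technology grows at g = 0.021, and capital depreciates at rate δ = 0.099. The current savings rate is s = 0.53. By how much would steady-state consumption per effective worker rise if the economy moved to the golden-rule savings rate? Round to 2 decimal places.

Δc ≈ 0.11

Break-even investment rate: n + g + δ = 0.008 + 0.021 + 0.099 = 0.128.
Current steady state (s = 0.53): k* = (0.53/0.128)^(1/0.66) ≈ 8.6089, y* = 8.6089^0.34 ≈ 2.0791, c* = (1−0.53)·2.0791 ≈ 0.9772.
Maximizing c = f(k) − (n+g+δ)·k gives f'(k) = n+g+δ, i.e. 0.34·k^(0.34−1) = 0.128, so k_gold = (0.34/0.128)^(1/0.66) ≈ 4.3937.
y_gold = 4.3937^0.34 ≈ 1.6541, c_gold = y_gold − 0.128·k_gold ≈ 1.0917.
Gain: Δc = 1.0917 − 0.9772 ≈ 0.1145.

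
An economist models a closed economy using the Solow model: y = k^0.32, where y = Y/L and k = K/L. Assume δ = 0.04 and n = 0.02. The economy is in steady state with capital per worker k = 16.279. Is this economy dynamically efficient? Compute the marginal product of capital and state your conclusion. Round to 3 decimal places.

n + δ = 0.02 + 0.04 = 0.06.
MPK = 0.32·k^(0.32−1) = 0.32·16.279^(-0.68) ≈ 0.0480.
MPK < 0.06, so the economy is dynamically inefficient (over-saving).

dynamically inefficient; MPK ≈ 0.048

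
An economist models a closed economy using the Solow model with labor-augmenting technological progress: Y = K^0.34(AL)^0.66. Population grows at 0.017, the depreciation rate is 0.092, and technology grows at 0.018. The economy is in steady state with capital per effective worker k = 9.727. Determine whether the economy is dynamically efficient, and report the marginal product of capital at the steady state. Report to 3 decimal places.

dynamically inefficient; MPK ≈ 0.076

The effective depreciation rate is n + g + δ = 0.017 + 0.018 + 0.092 = 0.127.
MPK = 0.34·k^(0.34−1) = 0.34·9.727^(-0.66) ≈ 0.0758.
MPK < 0.127, so the economy is dynamically inefficient (over-saving).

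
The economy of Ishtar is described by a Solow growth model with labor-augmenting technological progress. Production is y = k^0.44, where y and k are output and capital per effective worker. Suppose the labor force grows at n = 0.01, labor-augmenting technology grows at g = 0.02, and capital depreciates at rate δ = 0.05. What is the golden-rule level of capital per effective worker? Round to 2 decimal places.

k_gold ≈ 20.99

Capital per effective worker breaks even when investment replaces (n + g + δ)·k; here n + g + δ = 0.08.
Setting f'(k) = n+g+δ gives 0.44·k^(0.44−1) = 0.08, hence k_gold = (0.44/0.08)^(1/0.56) ≈ 20.9931.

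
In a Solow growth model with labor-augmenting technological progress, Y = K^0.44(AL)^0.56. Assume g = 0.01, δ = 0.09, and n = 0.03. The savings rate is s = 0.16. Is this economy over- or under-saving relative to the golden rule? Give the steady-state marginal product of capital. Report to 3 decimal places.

n + g + δ = 0.03 + 0.01 + 0.09 = 0.13.
Steady-state k*: s·k^0.44 = 0.13·k gives k* = (0.16/0.13)^(1/0.56) ≈ 1.4489.
MPK = 0.44·1.4489^(-0.56) ≈ 0.3575.
MPK > n+g+δ = 0.13, so the economy is dynamically efficient (under-saving).

under-saving; MPK ≈ 0.357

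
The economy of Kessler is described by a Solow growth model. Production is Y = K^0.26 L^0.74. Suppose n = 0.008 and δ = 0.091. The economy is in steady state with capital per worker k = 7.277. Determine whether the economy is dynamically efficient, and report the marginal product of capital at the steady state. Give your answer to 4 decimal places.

dynamically inefficient; MPK ≈ 0.0599

Break-even investment rate: n + δ = 0.008 + 0.091 = 0.099.
MPK = 0.26·k^(0.26−1) = 0.26·7.277^(-0.74) ≈ 0.0599.
MPK < 0.099, so the economy is dynamically inefficient (over-saving).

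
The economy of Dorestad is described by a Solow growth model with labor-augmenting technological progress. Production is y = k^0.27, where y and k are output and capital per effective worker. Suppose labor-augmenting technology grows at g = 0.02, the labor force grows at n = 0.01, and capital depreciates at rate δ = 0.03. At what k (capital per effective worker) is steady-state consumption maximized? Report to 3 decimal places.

k_gold ≈ 7.849

Capital per effective worker breaks even when investment replaces (n + g + δ)·k; here n + g + δ = 0.06.
Maximizing c = f(k) − (n+g+δ)·k gives f'(k) = n+g+δ, i.e. 0.27·k^(0.27−1) = 0.06, so k_gold = (0.27/0.06)^(1/0.73) ≈ 7.8490.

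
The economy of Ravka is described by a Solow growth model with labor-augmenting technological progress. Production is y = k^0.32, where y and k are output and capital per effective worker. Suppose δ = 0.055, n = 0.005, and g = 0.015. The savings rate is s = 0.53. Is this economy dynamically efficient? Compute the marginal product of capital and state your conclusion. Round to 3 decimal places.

dynamically inefficient; MPK ≈ 0.045

n + g + δ = 0.005 + 0.015 + 0.055 = 0.075.
Steady-state k*: s·k^0.32 = 0.075·k gives k* = (0.53/0.075)^(1/0.68) ≈ 17.7356.
MPK = 0.32·17.7356^(-0.68) ≈ 0.0453.
MPK < n+g+δ = 0.075, so the economy is dynamically inefficient (over-saving).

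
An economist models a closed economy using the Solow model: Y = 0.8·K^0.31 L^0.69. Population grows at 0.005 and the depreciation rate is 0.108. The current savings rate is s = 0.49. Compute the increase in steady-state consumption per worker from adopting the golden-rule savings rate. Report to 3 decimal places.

Δc ≈ 0.072

Break-even investment rate: n + δ = 0.005 + 0.108 = 0.113.
Current steady state (s = 0.49): k* = (0.49·0.8/0.113)^(1/0.69) ≈ 6.0661, y* = 0.8·6.0661^0.31 ≈ 1.3989, c* = (1−0.49)·1.3989 ≈ 0.7134.
Golden rule sets MPK = n+δ: 0.31·0.8·k^(0.31−1) = 0.113, so k_gold = (0.31·0.8/0.113)^(1/0.69) ≈ 3.1242.
y_gold = 0.8·3.1242^0.31 ≈ 1.1388, c_gold = y_gold − 0.113·k_gold ≈ 0.7858.
Gain: Δc = 0.7858 − 0.7134 ≈ 0.0723.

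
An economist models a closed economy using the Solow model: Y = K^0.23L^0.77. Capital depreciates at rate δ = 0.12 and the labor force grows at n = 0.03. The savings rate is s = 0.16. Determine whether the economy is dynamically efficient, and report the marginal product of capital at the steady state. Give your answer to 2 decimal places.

Capital per worker breaks even when investment replaces (n + δ)·k; here n + δ = 0.15.
Steady-state k*: s·k^0.23 = 0.15·k gives k* = (0.16/0.15)^(1/0.77) ≈ 1.0874.
MPK = 0.23·1.0874^(-0.77) ≈ 0.2156.
MPK > n+δ = 0.15, so the economy is dynamically efficient (under-saving).

dynamically efficient; MPK ≈ 0.22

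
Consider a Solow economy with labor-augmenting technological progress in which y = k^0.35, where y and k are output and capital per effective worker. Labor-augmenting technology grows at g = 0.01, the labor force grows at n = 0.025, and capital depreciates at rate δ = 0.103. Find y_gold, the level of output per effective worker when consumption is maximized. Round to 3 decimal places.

Break-even investment rate: n + g + δ = 0.025 + 0.01 + 0.103 = 0.138.
Golden rule sets MPK = n+g+δ: 0.35·k^(0.35−1) = 0.138, so k_gold = (0.35/0.138)^(1/0.65) ≈ 4.1863.
Output: y_gold = k_gold^0.35 = 4.1863^0.35 ≈ 1.6506.

y_gold ≈ 1.651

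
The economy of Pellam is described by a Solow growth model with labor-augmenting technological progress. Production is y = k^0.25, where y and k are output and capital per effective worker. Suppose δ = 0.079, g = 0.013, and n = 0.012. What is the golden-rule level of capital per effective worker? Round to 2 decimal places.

Capital per effective worker breaks even when investment replaces (n + g + δ)·k; here n + g + δ = 0.104.
At the golden rule the marginal product of capital equals n+g+δ: 0.25·k^(0.25−1) = 0.104. Solving, k_gold = (0.25/0.104)^(1/0.75) ≈ 3.2201.

k_gold ≈ 3.22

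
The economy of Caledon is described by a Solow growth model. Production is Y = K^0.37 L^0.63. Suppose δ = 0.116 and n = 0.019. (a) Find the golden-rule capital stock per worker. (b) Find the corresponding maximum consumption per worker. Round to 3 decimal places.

Capital per worker breaks even when investment replaces (n + δ)·k; here n + δ = 0.135.
Setting f'(k) = n+δ gives 0.37·k^(0.37−1) = 0.135, hence k_gold = (0.37/0.135)^(1/0.63) ≈ 4.9548.
y_gold = 4.9548^0.37 ≈ 1.8078; c_gold = y_gold − 0.135·k_gold ≈ 1.1389.

(a) k_gold ≈ 4.955; (b) c_gold ≈ 1.139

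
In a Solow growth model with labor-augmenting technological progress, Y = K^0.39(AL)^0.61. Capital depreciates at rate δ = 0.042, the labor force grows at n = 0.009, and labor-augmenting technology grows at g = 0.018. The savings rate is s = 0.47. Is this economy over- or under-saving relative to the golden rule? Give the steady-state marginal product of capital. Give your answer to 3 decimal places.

Break-even investment rate: n + g + δ = 0.009 + 0.018 + 0.042 = 0.069.
Steady-state k*: s·k^0.39 = 0.069·k gives k* = (0.47/0.069)^(1/0.61) ≈ 23.2264.
MPK = 0.39·23.2264^(-0.61) ≈ 0.0573.
MPK < n+g+δ = 0.069, so the economy is dynamically inefficient (over-saving).

over-saving; MPK ≈ 0.057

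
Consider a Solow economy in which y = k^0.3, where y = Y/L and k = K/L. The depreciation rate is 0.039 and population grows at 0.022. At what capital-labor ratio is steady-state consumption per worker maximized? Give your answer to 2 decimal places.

Capital per worker breaks even when investment replaces (n + δ)·k; here n + δ = 0.061.
Setting f'(k) = n+δ gives 0.3·k^(0.3−1) = 0.061, hence k_gold = (0.3/0.061)^(1/0.7) ≈ 9.7336.

k_gold ≈ 9.73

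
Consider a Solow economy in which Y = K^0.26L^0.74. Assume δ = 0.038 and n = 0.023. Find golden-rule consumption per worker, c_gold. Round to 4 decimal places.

c_gold ≈ 1.2316

Break-even investment rate: n + δ = 0.023 + 0.038 = 0.061.
Maximizing c = f(k) − (n+δ)·k gives f'(k) = n+δ, i.e. 0.26·k^(0.26−1) = 0.061, so k_gold = (0.26/0.061)^(1/0.74) ≈ 7.0936.
y_gold = 7.0936^0.26 ≈ 1.6643.
c_gold = y_gold − (n+δ)·k_gold = 1.6643 − 0.061·7.0936 ≈ 1.2316.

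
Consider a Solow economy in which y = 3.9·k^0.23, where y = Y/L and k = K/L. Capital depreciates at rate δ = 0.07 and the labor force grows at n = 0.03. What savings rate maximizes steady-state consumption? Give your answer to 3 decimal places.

Capital per worker breaks even when investment replaces (n + δ)·k; here n + δ = 0.1.
At the golden rule MPK = n+δ, and in any Cobb-Douglas steady state s = (n+δ)·k/y = MPK·k/y = capital's share 0.23.

s_gold = 0.230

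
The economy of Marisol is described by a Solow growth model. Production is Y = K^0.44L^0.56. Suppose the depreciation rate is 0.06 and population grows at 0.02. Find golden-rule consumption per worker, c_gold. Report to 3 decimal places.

Capital per worker breaks even when investment replaces (n + δ)·k; here n + δ = 0.08.
Golden rule sets MPK = n+δ: 0.44·k^(0.44−1) = 0.08, so k_gold = (0.44/0.08)^(1/0.56) ≈ 20.9931.
y_gold = 20.9931^0.44 ≈ 3.8169.
c_gold = y_gold − (n+δ)·k_gold = 3.8169 − 0.08·20.9931 ≈ 2.1375.

c_gold ≈ 2.137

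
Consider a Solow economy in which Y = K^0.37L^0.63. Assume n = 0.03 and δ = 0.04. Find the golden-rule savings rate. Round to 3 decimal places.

s_gold = 0.370

Capital per worker breaks even when investment replaces (n + δ)·k; here n + δ = 0.07.
At the golden rule MPK = n+δ, and in any Cobb-Douglas steady state s = (n+δ)·k/y = MPK·k/y = capital's share 0.37.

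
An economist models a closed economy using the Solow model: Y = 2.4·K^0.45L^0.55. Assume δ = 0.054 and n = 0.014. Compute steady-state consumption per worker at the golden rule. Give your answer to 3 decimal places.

c_gold ≈ 12.681

Break-even investment rate: n + δ = 0.014 + 0.054 = 0.068.
Golden rule sets MPK = n+δ: 0.45·2.4·k^(0.45−1) = 0.068, so k_gold = (0.45·2.4/0.068)^(1/0.55) ≈ 152.5744.
y_gold = 2.4·152.5744^0.45 ≈ 23.0557.
c_gold = y_gold − (n+δ)·k_gold = 23.0557 − 0.068·152.5744 ≈ 12.6806.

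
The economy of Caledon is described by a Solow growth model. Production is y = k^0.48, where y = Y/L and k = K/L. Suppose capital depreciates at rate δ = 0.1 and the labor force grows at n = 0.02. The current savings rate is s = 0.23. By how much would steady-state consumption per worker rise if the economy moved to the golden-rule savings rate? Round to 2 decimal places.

The effective depreciation rate is n + δ = 0.02 + 0.1 = 0.12.
Current steady state (s = 0.23): k* = (0.23/0.12)^(1/0.52) ≈ 3.4943, y* = 3.4943^0.48 ≈ 1.8231, c* = (1−0.23)·1.8231 ≈ 1.4038.
At the golden rule the marginal product of capital equals n+δ: 0.48·k^(0.48−1) = 0.12. Solving, k_gold = (0.48/0.12)^(1/0.52) ≈ 14.3816.
y_gold = 14.3816^0.48 ≈ 3.5954, c_gold = y_gold − 0.12·k_gold ≈ 1.8696.
Gain: Δc = 1.8696 − 1.4038 ≈ 0.4658.

Δc ≈ 0.47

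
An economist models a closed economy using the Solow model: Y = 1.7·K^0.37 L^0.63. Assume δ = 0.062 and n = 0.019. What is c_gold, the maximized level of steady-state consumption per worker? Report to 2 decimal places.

c_gold ≈ 3.57

n + δ = 0.019 + 0.062 = 0.081.
Setting f'(k) = n+δ gives 0.37·1.7·k^(0.37−1) = 0.081, hence k_gold = (0.37·1.7/0.081)^(1/0.63) ≈ 25.8798.
y_gold = 1.7·25.8798^0.37 ≈ 5.6656.
c_gold = y_gold − (n+δ)·k_gold = 5.6656 − 0.081·25.8798 ≈ 3.5693.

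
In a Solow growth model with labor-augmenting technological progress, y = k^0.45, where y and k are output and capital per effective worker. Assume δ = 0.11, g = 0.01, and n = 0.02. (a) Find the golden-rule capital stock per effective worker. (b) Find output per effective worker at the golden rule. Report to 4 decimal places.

(a) k_gold ≈ 8.3555; (b) y_gold ≈ 2.5995

n + g + δ = 0.02 + 0.01 + 0.11 = 0.14.
At the golden rule the marginal product of capital equals n+g+δ: 0.45·k^(0.45−1) = 0.14. Solving, k_gold = (0.45/0.14)^(1/0.55) ≈ 8.3555.
y_gold = 8.3555^0.45 ≈ 2.5995.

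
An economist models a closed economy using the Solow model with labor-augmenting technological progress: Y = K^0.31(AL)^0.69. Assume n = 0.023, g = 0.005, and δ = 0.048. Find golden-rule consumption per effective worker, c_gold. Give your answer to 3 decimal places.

c_gold ≈ 1.298

The effective depreciation rate is n + g + δ = 0.023 + 0.005 + 0.048 = 0.076.
Maximizing c = f(k) − (n+g+δ)·k gives f'(k) = n+g+δ, i.e. 0.31·k^(0.31−1) = 0.076, so k_gold = (0.31/0.076)^(1/0.69) ≈ 7.6710.
y_gold = 7.6710^0.31 ≈ 1.8806.
c_gold = y_gold − (n+g+δ)·k_gold = 1.8806 − 0.076·7.6710 ≈ 1.2976.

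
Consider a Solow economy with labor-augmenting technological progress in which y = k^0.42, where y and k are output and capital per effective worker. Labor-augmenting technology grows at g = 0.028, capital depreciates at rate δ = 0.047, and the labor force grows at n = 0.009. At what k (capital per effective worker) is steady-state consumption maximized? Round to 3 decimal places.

k_gold ≈ 16.037

Break-even investment rate: n + g + δ = 0.009 + 0.028 + 0.047 = 0.084.
At the golden rule the marginal product of capital equals n+g+δ: 0.42·k^(0.42−1) = 0.084. Solving, k_gold = (0.42/0.084)^(1/0.58) ≈ 16.0369.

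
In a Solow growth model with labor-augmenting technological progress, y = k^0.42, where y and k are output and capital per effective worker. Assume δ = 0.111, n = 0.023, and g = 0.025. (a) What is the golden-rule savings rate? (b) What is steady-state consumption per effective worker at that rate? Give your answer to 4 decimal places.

(a) s_gold = 0.4200; (b) c_gold ≈ 1.1719

Break-even investment rate: n + g + δ = 0.023 + 0.025 + 0.111 = 0.159.
For Cobb-Douglas, s_gold equals capital's share: s_gold = 0.42.
Maximizing c = f(k) − (n+g+δ)·k gives f'(k) = n+g+δ, i.e. 0.42·k^(0.42−1) = 0.159, so k_gold = (0.42/0.159)^(1/0.58) ≈ 5.3374.
y_gold = 5.3374^0.42 ≈ 2.0206; c_gold = (1−0.42)·y_gold ≈ 1.1719.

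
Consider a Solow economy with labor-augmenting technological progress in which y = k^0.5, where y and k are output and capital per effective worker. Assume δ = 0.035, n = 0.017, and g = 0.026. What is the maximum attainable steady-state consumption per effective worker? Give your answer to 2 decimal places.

c_gold ≈ 3.21

Break-even investment rate: n + g + δ = 0.017 + 0.026 + 0.035 = 0.078.
Maximizing c = f(k) − (n+g+δ)·k gives f'(k) = n+g+δ, i.e. 0.5·k^(0.5−1) = 0.078, so k_gold = (0.5/0.078)^(1/0.5) ≈ 41.0914.
y_gold = 41.0914^0.5 ≈ 6.4103.
c_gold = y_gold − (n+g+δ)·k_gold = 6.4103 − 0.078·41.0914 ≈ 3.2051.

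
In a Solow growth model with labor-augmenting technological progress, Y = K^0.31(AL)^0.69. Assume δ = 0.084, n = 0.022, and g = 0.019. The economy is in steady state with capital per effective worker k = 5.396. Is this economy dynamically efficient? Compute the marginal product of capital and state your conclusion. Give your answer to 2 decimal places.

dynamically inefficient; MPK ≈ 0.10

Break-even investment rate: n + g + δ = 0.022 + 0.019 + 0.084 = 0.125.
MPK = 0.31·k^(0.31−1) = 0.31·5.396^(-0.69) ≈ 0.0969.
MPK < 0.125, so the economy is dynamically inefficient (over-saving).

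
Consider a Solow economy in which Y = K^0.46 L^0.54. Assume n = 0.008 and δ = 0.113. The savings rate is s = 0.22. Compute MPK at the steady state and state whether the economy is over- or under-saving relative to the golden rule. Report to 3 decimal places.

The effective depreciation rate is n + δ = 0.008 + 0.113 = 0.121.
Steady-state k*: s·k^0.46 = 0.121·k gives k* = (0.22/0.121)^(1/0.54) ≈ 3.0256.
MPK = 0.46·3.0256^(-0.54) ≈ 0.2530.
MPK > n+δ = 0.121, so the economy is dynamically efficient (under-saving).

under-saving; MPK ≈ 0.253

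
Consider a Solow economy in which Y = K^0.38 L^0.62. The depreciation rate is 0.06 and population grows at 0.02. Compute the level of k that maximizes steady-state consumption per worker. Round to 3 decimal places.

k_gold ≈ 12.344

Capital per worker breaks even when investment replaces (n + δ)·k; here n + δ = 0.08.
Golden rule sets MPK = n+δ: 0.38·k^(0.38−1) = 0.08, so k_gold = (0.38/0.08)^(1/0.62) ≈ 12.3436.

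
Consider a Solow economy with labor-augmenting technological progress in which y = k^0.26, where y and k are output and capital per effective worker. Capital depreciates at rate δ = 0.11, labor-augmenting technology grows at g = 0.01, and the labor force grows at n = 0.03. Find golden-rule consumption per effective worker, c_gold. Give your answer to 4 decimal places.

c_gold ≈ 0.8978

Break-even investment rate: n + g + δ = 0.03 + 0.01 + 0.11 = 0.15.
Maximizing c = f(k) − (n+g+δ)·k gives f'(k) = n+g+δ, i.e. 0.26·k^(0.26−1) = 0.15, so k_gold = (0.26/0.15)^(1/0.74) ≈ 2.1029.
y_gold = 2.1029^0.26 ≈ 1.2132.
c_gold = y_gold − (n+g+δ)·k_gold = 1.2132 − 0.15·2.1029 ≈ 0.8978.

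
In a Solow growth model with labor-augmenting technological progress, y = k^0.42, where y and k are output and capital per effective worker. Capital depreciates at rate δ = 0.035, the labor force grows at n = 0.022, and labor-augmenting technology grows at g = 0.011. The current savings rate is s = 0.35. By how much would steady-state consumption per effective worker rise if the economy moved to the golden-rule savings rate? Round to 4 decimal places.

Δc ≈ 0.0388

n + g + δ = 0.022 + 0.011 + 0.035 = 0.068.
Current steady state (s = 0.35): k* = (0.35/0.068)^(1/0.58) ≈ 16.8588, y* = 16.8588^0.42 ≈ 3.2754, c* = (1−0.35)·3.2754 ≈ 2.1290.
Maximizing c = f(k) − (n+g+δ)·k gives f'(k) = n+g+δ, i.e. 0.42·k^(0.42−1) = 0.068, so k_gold = (0.42/0.068)^(1/0.58) ≈ 23.0858.
y_gold = 23.0858^0.42 ≈ 3.7377, c_gold = y_gold − 0.068·k_gold ≈ 2.1679.
Gain: Δc = 2.1679 − 2.1290 ≈ 0.0388.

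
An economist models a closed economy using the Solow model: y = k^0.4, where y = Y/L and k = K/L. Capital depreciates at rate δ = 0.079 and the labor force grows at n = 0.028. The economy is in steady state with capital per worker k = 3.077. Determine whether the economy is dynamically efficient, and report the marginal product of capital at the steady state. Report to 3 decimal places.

dynamically efficient; MPK ≈ 0.204

The effective depreciation rate is n + δ = 0.028 + 0.079 = 0.107.
MPK = 0.4·k^(0.4−1) = 0.4·3.077^(-0.6) ≈ 0.2038.
MPK > 0.107, so the economy is dynamically efficient (under-saving).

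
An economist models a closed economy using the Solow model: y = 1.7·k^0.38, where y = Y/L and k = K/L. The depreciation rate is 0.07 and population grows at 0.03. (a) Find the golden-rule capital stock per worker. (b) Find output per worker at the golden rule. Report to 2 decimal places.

n + δ = 0.03 + 0.07 = 0.1.
Setting f'(k) = n+δ gives 0.38·1.7·k^(0.38−1) = 0.1, hence k_gold = (0.38·1.7/0.1)^(1/0.62) ≈ 20.2687.
y_gold = 1.7·20.2687^0.38 ≈ 5.3339.

(a) k_gold ≈ 20.27; (b) y_gold ≈ 5.33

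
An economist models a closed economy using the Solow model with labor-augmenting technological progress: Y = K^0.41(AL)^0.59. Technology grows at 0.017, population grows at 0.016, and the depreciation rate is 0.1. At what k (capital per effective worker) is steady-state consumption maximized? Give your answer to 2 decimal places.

k_gold ≈ 6.74

Break-even investment rate: n + g + δ = 0.016 + 0.017 + 0.1 = 0.133.
Golden rule sets MPK = n+g+δ: 0.41·k^(0.41−1) = 0.133, so k_gold = (0.41/0.133)^(1/0.59) ≈ 6.7406.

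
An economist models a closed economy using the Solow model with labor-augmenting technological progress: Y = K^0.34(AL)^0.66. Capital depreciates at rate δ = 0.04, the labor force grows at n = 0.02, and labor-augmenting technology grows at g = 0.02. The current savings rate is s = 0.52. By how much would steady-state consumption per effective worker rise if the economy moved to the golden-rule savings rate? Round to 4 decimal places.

Δc ≈ 0.1318

The effective depreciation rate is n + g + δ = 0.02 + 0.02 + 0.04 = 0.08.
Current steady state (s = 0.52): k* = (0.52/0.08)^(1/0.66) ≈ 17.0485, y* = 17.0485^0.34 ≈ 2.6229, c* = (1−0.52)·2.6229 ≈ 1.2590.
Setting f'(k) = n+g+δ gives 0.34·k^(0.34−1) = 0.08, hence k_gold = (0.34/0.08)^(1/0.66) ≈ 8.9558.
y_gold = 8.9558^0.34 ≈ 2.1072, c_gold = y_gold − 0.08·k_gold ≈ 1.3908.
Gain: Δc = 1.3908 − 1.2590 ≈ 0.1318.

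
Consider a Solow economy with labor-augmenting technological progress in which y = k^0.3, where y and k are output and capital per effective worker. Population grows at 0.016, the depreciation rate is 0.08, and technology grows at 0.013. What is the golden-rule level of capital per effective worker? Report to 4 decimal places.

k_gold ≈ 4.2475

Break-even investment rate: n + g + δ = 0.016 + 0.013 + 0.08 = 0.109.
Maximizing c = f(k) − (n+g+δ)·k gives f'(k) = n+g+δ, i.e. 0.3·k^(0.3−1) = 0.109, so k_gold = (0.3/0.109)^(1/0.7) ≈ 4.2475.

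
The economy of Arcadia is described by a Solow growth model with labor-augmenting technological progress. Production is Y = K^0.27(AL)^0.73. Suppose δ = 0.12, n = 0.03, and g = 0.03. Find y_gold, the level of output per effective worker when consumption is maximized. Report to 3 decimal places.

Capital per effective worker breaks even when investment replaces (n + g + δ)·k; here n + g + δ = 0.18.
Maximizing c = f(k) − (n+g+δ)·k gives f'(k) = n+g+δ, i.e. 0.27·k^(0.27−1) = 0.18, so k_gold = (0.27/0.18)^(1/0.73) ≈ 1.7427.
Output: y_gold = k_gold^0.27 = 1.7427^0.27 ≈ 1.1618.

y_gold ≈ 1.162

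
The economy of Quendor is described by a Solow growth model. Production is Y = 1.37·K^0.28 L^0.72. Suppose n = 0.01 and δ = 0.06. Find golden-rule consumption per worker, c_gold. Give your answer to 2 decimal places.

c_gold ≈ 1.91

n + δ = 0.01 + 0.06 = 0.07.
Maximizing c = f(k) − (n+δ)·k gives f'(k) = n+δ, i.e. 0.28·1.37·k^(0.28−1) = 0.07, so k_gold = (0.28·1.37/0.07)^(1/0.72) ≈ 10.6190.
y_gold = 1.37·10.6190^0.28 ≈ 2.6548.
c_gold = y_gold − (n+δ)·k_gold = 2.6548 − 0.07·10.6190 ≈ 1.9114.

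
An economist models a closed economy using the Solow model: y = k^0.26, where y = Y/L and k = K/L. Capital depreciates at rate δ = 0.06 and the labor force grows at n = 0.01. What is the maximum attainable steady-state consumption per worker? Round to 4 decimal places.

c_gold ≈ 1.1734

Break-even investment rate: n + δ = 0.01 + 0.06 = 0.07.
At the golden rule the marginal product of capital equals n+δ: 0.26·k^(0.26−1) = 0.07. Solving, k_gold = (0.26/0.07)^(1/0.74) ≈ 5.8898.
y_gold = 5.8898^0.26 ≈ 1.5857.
c_gold = y_gold − (n+δ)·k_gold = 1.5857 − 0.07·5.8898 ≈ 1.1734.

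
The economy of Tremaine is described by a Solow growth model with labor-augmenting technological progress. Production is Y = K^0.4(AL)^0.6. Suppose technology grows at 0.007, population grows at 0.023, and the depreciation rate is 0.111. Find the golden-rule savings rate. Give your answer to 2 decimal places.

Break-even investment rate: n + g + δ = 0.023 + 0.007 + 0.111 = 0.141.
At the golden rule MPK = n+g+δ, and in any Cobb-Douglas steady state s = (n+g+δ)·k/y = MPK·k/y = capital's share 0.4.

s_gold = 0.40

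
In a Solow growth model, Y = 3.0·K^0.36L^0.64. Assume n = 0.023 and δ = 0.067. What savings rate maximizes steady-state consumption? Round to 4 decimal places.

s_gold = 0.3600

Break-even investment rate: n + δ = 0.023 + 0.067 = 0.09.
At the golden rule MPK = n+δ, and in any Cobb-Douglas steady state s = (n+δ)·k/y = MPK·k/y = capital's share 0.36.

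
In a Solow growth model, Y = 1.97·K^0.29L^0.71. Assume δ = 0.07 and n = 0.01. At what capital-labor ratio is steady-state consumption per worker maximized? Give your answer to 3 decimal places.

Break-even investment rate: n + δ = 0.01 + 0.07 = 0.08.
At the golden rule the marginal product of capital equals n+δ: 0.29·1.97·k^(0.29−1) = 0.08. Solving, k_gold = (0.29·1.97/0.08)^(1/0.71) ≈ 15.9404.

k_gold ≈ 15.940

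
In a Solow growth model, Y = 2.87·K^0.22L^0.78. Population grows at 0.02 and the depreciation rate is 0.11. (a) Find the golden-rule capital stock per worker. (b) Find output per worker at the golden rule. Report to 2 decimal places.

The effective depreciation rate is n + δ = 0.02 + 0.11 = 0.13.
Golden rule sets MPK = n+δ: 0.22·2.87·k^(0.22−1) = 0.13, so k_gold = (0.22·2.87/0.13)^(1/0.78) ≈ 7.5849.
y_gold = 2.87·7.5849^0.22 ≈ 4.4820.

(a) k_gold ≈ 7.58; (b) y_gold ≈ 4.48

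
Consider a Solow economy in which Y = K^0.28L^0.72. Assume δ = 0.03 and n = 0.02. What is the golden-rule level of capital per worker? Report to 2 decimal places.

k_gold ≈ 10.94

Break-even investment rate: n + δ = 0.02 + 0.03 = 0.05.
Golden rule sets MPK = n+δ: 0.28·k^(0.28−1) = 0.05, so k_gold = (0.28/0.05)^(1/0.72) ≈ 10.9433.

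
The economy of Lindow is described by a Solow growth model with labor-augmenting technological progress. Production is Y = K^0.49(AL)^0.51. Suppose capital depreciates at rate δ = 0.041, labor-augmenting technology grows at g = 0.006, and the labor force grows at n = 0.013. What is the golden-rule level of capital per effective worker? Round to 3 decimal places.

k_gold ≈ 61.422

n + g + δ = 0.013 + 0.006 + 0.041 = 0.06.
Setting f'(k) = n+g+δ gives 0.49·k^(0.49−1) = 0.06, hence k_gold = (0.49/0.06)^(1/0.51) ≈ 61.4219.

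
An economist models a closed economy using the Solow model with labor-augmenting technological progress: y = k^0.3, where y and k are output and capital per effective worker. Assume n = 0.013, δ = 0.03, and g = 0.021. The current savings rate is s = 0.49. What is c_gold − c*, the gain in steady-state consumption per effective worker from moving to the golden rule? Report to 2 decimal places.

Δc ≈ 0.14

Break-even investment rate: n + g + δ = 0.013 + 0.021 + 0.03 = 0.064.
Current steady state (s = 0.49): k* = (0.49/0.064)^(1/0.7) ≈ 18.3181, y* = 18.3181^0.3 ≈ 2.3926, c* = (1−0.49)·2.3926 ≈ 1.2202.
Setting f'(k) = n+g+δ gives 0.3·k^(0.3−1) = 0.064, hence k_gold = (0.3/0.064)^(1/0.7) ≈ 9.0884.
y_gold = 9.0884^0.3 ≈ 1.9389, c_gold = y_gold − 0.064·k_gold ≈ 1.3572.
Gain: Δc = 1.3572 − 1.2202 ≈ 0.1370.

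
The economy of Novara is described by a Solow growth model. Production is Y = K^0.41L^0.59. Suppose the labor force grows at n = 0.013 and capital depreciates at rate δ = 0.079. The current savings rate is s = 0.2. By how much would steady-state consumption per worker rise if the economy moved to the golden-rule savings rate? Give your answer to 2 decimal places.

Capital per worker breaks even when investment replaces (n + δ)·k; here n + δ = 0.092.
Current steady state (s = 0.2): k* = (0.2/0.092)^(1/0.59) ≈ 3.7290, y* = 3.7290^0.41 ≈ 1.7154, c* = (1−0.2)·1.7154 ≈ 1.3723.
Maximizing c = f(k) − (n+δ)·k gives f'(k) = n+δ, i.e. 0.41·k^(0.41−1) = 0.092, so k_gold = (0.41/0.092)^(1/0.59) ≈ 12.5891.
y_gold = 12.5891^0.41 ≈ 2.8249, c_gold = y_gold − 0.092·k_gold ≈ 1.6667.
Gain: Δc = 1.6667 − 1.3723 ≈ 0.2944.

Δc ≈ 0.29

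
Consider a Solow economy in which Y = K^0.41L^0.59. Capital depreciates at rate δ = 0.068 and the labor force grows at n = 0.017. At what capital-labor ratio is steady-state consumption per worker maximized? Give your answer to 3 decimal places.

k_gold ≈ 14.396

Capital per worker breaks even when investment replaces (n + δ)·k; here n + δ = 0.085.
Maximizing c = f(k) − (n+δ)·k gives f'(k) = n+δ, i.e. 0.41·k^(0.41−1) = 0.085, so k_gold = (0.41/0.085)^(1/0.59) ≈ 14.3961.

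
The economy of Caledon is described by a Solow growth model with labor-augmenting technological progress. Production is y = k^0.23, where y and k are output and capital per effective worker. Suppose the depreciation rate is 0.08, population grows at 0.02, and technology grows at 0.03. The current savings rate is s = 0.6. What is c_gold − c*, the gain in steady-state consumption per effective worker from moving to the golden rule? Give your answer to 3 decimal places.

Capital per effective worker breaks even when investment replaces (n + g + δ)·k; here n + g + δ = 0.13.
Current steady state (s = 0.6): k* = (0.6/0.13)^(1/0.77) ≈ 7.2880, y* = 7.2880^0.23 ≈ 1.5791, c* = (1−0.6)·1.5791 ≈ 0.6316.
Maximizing c = f(k) − (n+g+δ)·k gives f'(k) = n+g+δ, i.e. 0.23·k^(0.23−1) = 0.13, so k_gold = (0.23/0.13)^(1/0.77) ≈ 2.0980.
y_gold = 2.0980^0.23 ≈ 1.1858, c_gold = y_gold − 0.13·k_gold ≈ 0.9131.
Gain: Δc = 0.9131 − 0.6316 ≈ 0.2814.

Δc ≈ 0.281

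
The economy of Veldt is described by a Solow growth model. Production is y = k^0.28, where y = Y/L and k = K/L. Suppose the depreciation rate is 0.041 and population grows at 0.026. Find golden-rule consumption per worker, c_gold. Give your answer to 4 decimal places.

Capital per worker breaks even when investment replaces (n + δ)·k; here n + δ = 0.067.
Setting f'(k) = n+δ gives 0.28·k^(0.28−1) = 0.067, hence k_gold = (0.28/0.067)^(1/0.72) ≈ 7.2881.
y_gold = 7.2881^0.28 ≈ 1.7439.
c_gold = y_gold − (n+δ)·k_gold = 1.7439 − 0.067·7.2881 ≈ 1.2556.

c_gold ≈ 1.2556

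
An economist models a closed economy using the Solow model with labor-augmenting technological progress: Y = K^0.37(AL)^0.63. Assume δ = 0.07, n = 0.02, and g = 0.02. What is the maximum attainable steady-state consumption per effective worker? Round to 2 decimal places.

c_gold ≈ 1.28

Break-even investment rate: n + g + δ = 0.02 + 0.02 + 0.07 = 0.11.
Setting f'(k) = n+g+δ gives 0.37·k^(0.37−1) = 0.11, hence k_gold = (0.37/0.11)^(1/0.63) ≈ 6.8581.
y_gold = 6.8581^0.37 ≈ 2.0389.
c_gold = y_gold − (n+g+δ)·k_gold = 2.0389 − 0.11·6.8581 ≈ 1.2845.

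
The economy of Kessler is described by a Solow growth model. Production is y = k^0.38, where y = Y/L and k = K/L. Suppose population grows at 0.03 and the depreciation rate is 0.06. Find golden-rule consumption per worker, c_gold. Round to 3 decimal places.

c_gold ≈ 1.499

Capital per worker breaks even when investment replaces (n + δ)·k; here n + δ = 0.09.
At the golden rule the marginal product of capital equals n+δ: 0.38·k^(0.38−1) = 0.09. Solving, k_gold = (0.38/0.09)^(1/0.62) ≈ 10.2079.
y_gold = 10.2079^0.38 ≈ 2.4177.
c_gold = y_gold − (n+δ)·k_gold = 2.4177 − 0.09·10.2079 ≈ 1.4990.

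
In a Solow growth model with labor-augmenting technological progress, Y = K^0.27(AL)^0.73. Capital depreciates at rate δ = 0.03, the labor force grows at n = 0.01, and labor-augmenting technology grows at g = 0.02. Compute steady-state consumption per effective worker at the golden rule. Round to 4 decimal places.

n + g + δ = 0.01 + 0.02 + 0.03 = 0.06.
Golden rule sets MPK = n+g+δ: 0.27·k^(0.27−1) = 0.06, so k_gold = (0.27/0.06)^(1/0.73) ≈ 7.8490.
y_gold = 7.8490^0.27 ≈ 1.7442.
c_gold = y_gold − (n+g+δ)·k_gold = 1.7442 − 0.06·7.8490 ≈ 1.2733.

c_gold ≈ 1.2733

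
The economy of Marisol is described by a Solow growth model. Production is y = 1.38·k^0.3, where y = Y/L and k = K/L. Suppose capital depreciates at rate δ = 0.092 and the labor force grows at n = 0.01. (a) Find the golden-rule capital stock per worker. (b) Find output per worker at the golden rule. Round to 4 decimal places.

Capital per worker breaks even when investment replaces (n + δ)·k; here n + δ = 0.102.
Setting f'(k) = n+δ gives 0.3·1.38·k^(0.3−1) = 0.102, hence k_gold = (0.3·1.38/0.102)^(1/0.7) ≈ 7.3985.
y_gold = 1.38·7.3985^0.3 ≈ 2.5155.

(a) k_gold ≈ 7.3985; (b) y_gold ≈ 2.5155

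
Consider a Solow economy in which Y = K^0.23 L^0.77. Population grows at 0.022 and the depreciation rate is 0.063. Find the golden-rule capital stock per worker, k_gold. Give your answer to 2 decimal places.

n + δ = 0.022 + 0.063 = 0.085.
Setting f'(k) = n+δ gives 0.23·k^(0.23−1) = 0.085, hence k_gold = (0.23/0.085)^(1/0.77) ≈ 3.6428.

k_gold ≈ 3.64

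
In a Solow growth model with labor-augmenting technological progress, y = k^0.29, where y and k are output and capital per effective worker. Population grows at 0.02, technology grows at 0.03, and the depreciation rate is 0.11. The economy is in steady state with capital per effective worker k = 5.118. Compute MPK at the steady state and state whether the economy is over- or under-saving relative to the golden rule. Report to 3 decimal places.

over-saving; MPK ≈ 0.091

Capital per effective worker breaks even when investment replaces (n + g + δ)·k; here n + g + δ = 0.16.
MPK = 0.29·k^(0.29−1) = 0.29·5.118^(-0.71) ≈ 0.0910.
MPK < 0.16, so the economy is dynamically inefficient (over-saving).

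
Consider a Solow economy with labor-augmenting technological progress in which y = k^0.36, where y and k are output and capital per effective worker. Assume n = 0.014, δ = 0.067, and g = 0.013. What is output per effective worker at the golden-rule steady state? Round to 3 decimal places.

Capital per effective worker breaks even when investment replaces (n + g + δ)·k; here n + g + δ = 0.094.
At the golden rule the marginal product of capital equals n+g+δ: 0.36·k^(0.36−1) = 0.094. Solving, k_gold = (0.36/0.094)^(1/0.64) ≈ 8.1510.
Output: y_gold = k_gold^0.36 = 8.1510^0.36 ≈ 2.1283.

y_gold ≈ 2.128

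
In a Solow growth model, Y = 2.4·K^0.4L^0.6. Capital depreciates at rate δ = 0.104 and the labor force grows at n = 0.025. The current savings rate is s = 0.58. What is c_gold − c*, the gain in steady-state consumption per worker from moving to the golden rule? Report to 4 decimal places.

Δc ≈ 0.5667

n + δ = 0.025 + 0.104 = 0.129.
Current steady state (s = 0.58): k* = (0.58·2.4/0.129)^(1/0.6) ≈ 52.6925, y* = 2.4·52.6925^0.4 ≈ 11.7195, c* = (1−0.58)·11.7195 ≈ 4.9222.
At the golden rule the marginal product of capital equals n+δ: 0.4·2.4·k^(0.4−1) = 0.129. Solving, k_gold = (0.4·2.4/0.129)^(1/0.6) ≈ 28.3663.
y_gold = 2.4·28.3663^0.4 ≈ 9.1481, c_gold = y_gold − 0.129·k_gold ≈ 5.4889.
Gain: Δc = 5.4889 − 4.9222 ≈ 0.5667.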